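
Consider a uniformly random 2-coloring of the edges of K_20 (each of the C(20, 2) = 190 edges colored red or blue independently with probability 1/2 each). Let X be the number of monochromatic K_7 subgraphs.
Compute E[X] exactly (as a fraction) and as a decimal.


Let X = Σ_S X_S over the C(20, 7) = 77520 subsets S of size 7, where X_S = 1 if the K_7 on S is monochromatic.
For a fixed S, the K_7 on S has C(7, 2) = 21 edges. P[all 21 edges red] = (1/2)^21, and likewise for blue, so P[monochromatic] = 2·(1/2)^21 = 2^{1 − 21} = 1/1048576.
By linearity of expectation: E[X] = C(20, 7) · 2^{1 − 21} = 77520 · 1/1048576 = 4845/65536.
Numerically: E[X] ≈ 0.073929.

E[X] = C(20,7)·2^(1−C(7,2)) = 4845/65536 ≈ 0.073929.


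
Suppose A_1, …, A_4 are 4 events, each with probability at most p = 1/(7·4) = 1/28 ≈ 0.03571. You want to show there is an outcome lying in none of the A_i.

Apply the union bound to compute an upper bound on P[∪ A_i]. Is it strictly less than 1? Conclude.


Union bound: P[∪_{i=1}^{4} A_i] ≤ Σ_i P[A_i] ≤ 4·p = 4·(1/28) = 1/7.
Numerically: 1/7 ≈ 0.14286.
Is 1/7 < 1? YES.
Since P[∪ A_i] ≤ 1/7 < 1, the complement has P[∩ A_i^c] ≥ 1 − 1/7 = 6/7 > 0, so some outcome avoids every A_i.

4·p = 1/7 ≈ 0.14286; existence CERTIFIED by the union bound.


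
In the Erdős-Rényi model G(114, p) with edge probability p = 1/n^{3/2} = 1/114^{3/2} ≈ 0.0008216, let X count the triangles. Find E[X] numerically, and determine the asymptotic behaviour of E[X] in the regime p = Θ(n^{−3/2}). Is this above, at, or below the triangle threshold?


Number of potential triangles: C(114, 3) = 240464.
Each occurs with probability p³ ≈ (0.0008216)³ ≈ 5.545340e-10.
By linearity: E[X] = C(114, 3)·p³ ≈ 240464 · 5.545340e-10 ≈ 0.0001.
Since α = 3/2 > 1, p = c/n^{3/2} = o(1/n) is below the triangle threshold p ~ 1/n. Asymptotically E[X] ~ (c³/6)·n^{3(1−α)} = (1³/6)·n^{-1.5} → 0, so by Markov's inequality G has no triangles w.h.p.

E[X] ≈ 0.0001; in regime p = Θ(1/n^{3/2}) E[X] tends to 0 (below the triangle threshold p ~ 1/n).


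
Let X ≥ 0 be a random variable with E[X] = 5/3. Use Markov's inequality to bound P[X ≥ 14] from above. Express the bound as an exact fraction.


μ = E[X] = 5/3, a = 14.
Markov: P[X ≥ 14] ≤ μ/a = (5/3)/14 = 5/42.
Numerically: ≈ 0.1190.
(Since a = 14 > μ = 1.6667, the bound 5/42 is < 1 and informative.)

P[X ≥ 14] ≤ 5/42 ≈ 0.1190.


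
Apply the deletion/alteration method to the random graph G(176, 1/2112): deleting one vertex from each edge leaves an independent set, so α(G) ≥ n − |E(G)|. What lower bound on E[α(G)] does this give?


E[|E(G)|] = C(176, 2)·p = 15400 · (1/2112) = 175/24.
E[α(G)] ≥ n − E[|E(G)|] = 176 − 175/24 = 4049/24.
Numerically: ≈ 168.708333.
(This is only a lower bound; the true E[α(G)] may be larger.)

E[α(G)] ≥ 4049/24 ≈ 168.708333.


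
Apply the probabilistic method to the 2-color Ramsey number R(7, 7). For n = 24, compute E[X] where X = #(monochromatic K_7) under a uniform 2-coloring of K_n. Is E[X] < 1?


E[X] = C(24, 7) · 2^{1 − 21} = 346104 · 2^{−20} = 346104/1048576.
As a reduced fraction: E[X] = 43263/131072 ≈ 0.33007.
Is E[X] < 1? YES.
Since E[X] < 1, there exists a 2-coloring of K_{24} with no monochromatic K_7; hence R(7, 7) > 24.

E[X] = 43263/131072 ≈ 0.33007; E[X] < 1, so R(7, 7) > 24.


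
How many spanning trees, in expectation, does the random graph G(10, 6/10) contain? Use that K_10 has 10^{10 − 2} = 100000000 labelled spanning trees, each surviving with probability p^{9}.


K_10 has 10^{10 − 2} = 100000000 labelled spanning trees.
For each such spanning tree H, let X_H = 1 if all 9 edges of H are present in G. Then P[X_H = 1] = p^{9} = (3/5)^{9} = 19683/1953125.
By linearity: E[X] = Σ_H E[X_H] = 100000000 · p^{9} = 100000000 · 19683/1953125 = 5038848/5.
Numerically: E[X] ≈ 1.008e+06.

E[X] = 100000000 · (3/5)^{9} = 5038848/5 ≈ 1.008e+06.


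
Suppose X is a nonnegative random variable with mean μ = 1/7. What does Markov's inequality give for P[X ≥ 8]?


μ = E[X] = 1/7, a = 8.
Markov: P[X ≥ 8] ≤ μ/a = (1/7)/8 = 1/56.
Numerically: ≈ 0.0179.
(Since a = 8 > μ = 0.1429, the bound 1/56 is < 1 and informative.)

P[X ≥ 8] ≤ 1/56 ≈ 0.0179.


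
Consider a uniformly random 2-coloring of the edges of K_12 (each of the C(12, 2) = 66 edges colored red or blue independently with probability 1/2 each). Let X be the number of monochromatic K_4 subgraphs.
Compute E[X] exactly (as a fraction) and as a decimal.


Let X = Σ_S X_S over the C(12, 4) = 495 subsets S of size 4, where X_S = 1 if the K_4 on S is monochromatic.
For a fixed S, the K_4 on S has C(4, 2) = 6 edges. P[all 6 edges red] = (1/2)^6, and likewise for blue, so P[monochromatic] = 2·(1/2)^6 = 2^{1 − 6} = 1/32.
By linearity: E[X] = C(12, 4) · 2^{1 − 6} = 495 · 1/32 = 495/32.
Numerically: E[X] ≈ 15.46875.

E[X] = C(12,4)·2^(1−C(4,2)) = 495/32 ≈ 15.46875.


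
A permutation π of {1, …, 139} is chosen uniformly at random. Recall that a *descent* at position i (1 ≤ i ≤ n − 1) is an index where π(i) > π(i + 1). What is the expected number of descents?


Write X = Σ X_I over i = 1, …, 138, with X_I the indicator of one descent.
There are 138 indicators.
For each fixed i, the pair (π(i), π(i+1)) is a uniformly random ordered pair of distinct values from {1, …, 139}; by symmetry P[π(i) > π(i+1)] = 1/2.
By linearity: E[X] = 138 · (1/2) = (139 − 1) · (1/2) = 69 ≈ 69.0000.

E[X] = 69 = 69.0000.


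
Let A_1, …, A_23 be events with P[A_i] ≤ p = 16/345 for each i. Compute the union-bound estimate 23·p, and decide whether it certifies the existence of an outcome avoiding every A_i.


Union bound: P[∪_{i=1}^{23} A_i] ≤ Σ_i P[A_i] ≤ 23·p = 23·(16/345) = 16/15.
Numerically: 16/15 ≈ 1.0666667.
Is 16/15 < 1? NO.
Since the bound 16/15 is ≥ 1, the union bound is uninformative here; it does NOT by itself certify existence.

23·p = 16/15 ≈ 1.0666667; existence NOT certified by the union bound.


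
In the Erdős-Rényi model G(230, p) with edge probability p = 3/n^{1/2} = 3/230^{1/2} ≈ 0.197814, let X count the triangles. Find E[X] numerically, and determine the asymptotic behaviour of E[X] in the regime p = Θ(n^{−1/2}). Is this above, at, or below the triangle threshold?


Number of potential triangles: C(230, 3) = 2001460.
Each occurs with probability p³ ≈ (0.197814)³ ≈ 7.74055338e-03.
By linearity: E[X] = C(230, 3)·p³ ≈ 2001460 · 7.74055338e-03 ≈ 15492.407975.
Since α = 1/2 < 1, p = c/n^{1/2} ≫ 1/n is above the triangle threshold p ~ 1/n. Asymptotically E[X] ~ (c³/6)·n^{3(1−α)} = (3³/6)·n^{1.5} → ∞; triangles are abundant w.h.p.

E[X] ≈ 15492.407975; in regime p = Θ(1/n^{1/2}) E[X] diverges (above the triangle threshold p ~ 1/n).


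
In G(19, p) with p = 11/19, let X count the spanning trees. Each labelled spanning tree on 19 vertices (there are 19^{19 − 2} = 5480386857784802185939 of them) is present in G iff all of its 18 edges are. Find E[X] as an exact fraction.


K_19 has 19^{19 − 2} = 5480386857784802185939 labelled spanning trees.
For each such spanning tree H, let X_H = 1 if all 18 edges of H are present in G. Then P[X_H = 1] = p^{18} = (11/19)^{18} = 5559917313492231481/104127350297911241532841.
By linearity of expectation: E[X] = Σ_H E[X_H] = 5480386857784802185939 · p^{18} = 5480386857784802185939 · 5559917313492231481/104127350297911241532841 = 5559917313492231481/19.
Numerically: E[X] ≈ 2.926e+17.

E[X] = 5480386857784802185939 · (11/19)^{18} = 5559917313492231481/19 ≈ 2.926e+17.


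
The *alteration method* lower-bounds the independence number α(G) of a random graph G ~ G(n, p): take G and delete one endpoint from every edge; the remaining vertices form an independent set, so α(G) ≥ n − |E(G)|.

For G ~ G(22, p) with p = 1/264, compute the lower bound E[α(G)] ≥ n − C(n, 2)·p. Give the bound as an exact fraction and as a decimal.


E[|E(G)|] = C(22, 2)·p = 231 · (1/264) = 7/8.
E[α(G)] ≥ n − E[|E(G)|] = 22 − 7/8 = 169/8.
Numerically: ≈ 21.125000.
(This is only a lower bound; the true E[α(G)] may be larger.)

E[α(G)] ≥ 169/8 ≈ 21.125000.


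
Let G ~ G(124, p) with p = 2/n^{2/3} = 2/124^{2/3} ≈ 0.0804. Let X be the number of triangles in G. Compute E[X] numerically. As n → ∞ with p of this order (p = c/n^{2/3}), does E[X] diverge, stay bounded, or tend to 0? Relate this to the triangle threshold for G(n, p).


Number of potential triangles: C(124, 3) = 310124.
Each occurs with probability p³ ≈ (0.0804)³ ≈ 5.20291e-04.
By linearity: E[X] = C(124, 3)·p³ ≈ 310124 · 5.20291e-04 ≈ 161.355.
Since α = 2/3 < 1, p = c/n^{2/3} ≫ 1/n is above the triangle threshold p ~ 1/n. Asymptotically E[X] ~ (c³/6)·n^{3(1−α)} = (2³/6)·n^{1} → ∞; triangles are abundant w.h.p.

E[X] ≈ 161.355; in regime p = Θ(1/n^{2/3}) E[X] diverges (above the triangle threshold p ~ 1/n).


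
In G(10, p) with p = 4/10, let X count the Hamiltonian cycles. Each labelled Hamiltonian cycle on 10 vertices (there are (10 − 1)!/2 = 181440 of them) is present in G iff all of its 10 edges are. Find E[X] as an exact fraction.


K_10 has (10 − 1)!/2 = 181440 labelled Hamiltonian cycles.
For each such Hamiltonian cycle H, let X_H = 1 if all 10 edges of H are present in G. Then P[X_H = 1] = p^{10} = (2/5)^{10} = 1024/9765625.
By linearity: E[X] = Σ_H E[X_H] = 181440 · p^{10} = 181440 · 1024/9765625 = 37158912/1953125.
Numerically: E[X] ≈ 19.

E[X] = 181440 · (2/5)^{10} = 37158912/1953125 ≈ 19.


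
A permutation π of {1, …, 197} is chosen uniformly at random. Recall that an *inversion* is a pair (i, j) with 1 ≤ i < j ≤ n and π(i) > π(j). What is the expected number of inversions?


Write X = Σ X_I over the C(197, 2) = 19306 pairs i < j, with X_I the indicator of one inversion.
There are 19306 indicators.
For each fixed pair i < j, the values π(i) and π(j) are two distinct elements of {1, …, 197} in uniformly random order; by symmetry P[π(i) > π(j)] = 1/2.
By linearity: E[X] = 19306 · (1/2) = C(197, 2) · (1/2) = 19306/2 = 9653 ≈ 9653.000.

E[X] = 9653 = 9653.000.


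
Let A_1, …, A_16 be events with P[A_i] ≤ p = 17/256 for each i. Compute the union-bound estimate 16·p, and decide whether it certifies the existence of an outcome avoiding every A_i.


Union bound: P[∪_{i=1}^{16} A_i] ≤ Σ_i P[A_i] ≤ 16·p = 16·(17/256) = 17/16.
Numerically: 17/16 ≈ 1.0625000.
Is 17/16 < 1? NO.
Since the bound 17/16 is ≥ 1, the union bound is uninformative here; it does NOT by itself certify existence.

16·p = 17/16 ≈ 1.0625000; existence NOT certified by the union bound.


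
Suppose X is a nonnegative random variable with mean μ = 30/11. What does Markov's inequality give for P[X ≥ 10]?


μ = E[X] = 30/11, a = 10.
Markov: P[X ≥ 10] ≤ μ/a = (30/11)/10 = 3/11.
Numerically: ≈ 0.27273.
(Since a = 10 > μ = 2.72727, the bound 3/11 is < 1 and informative.)

P[X ≥ 10] ≤ 3/11 ≈ 0.27273.


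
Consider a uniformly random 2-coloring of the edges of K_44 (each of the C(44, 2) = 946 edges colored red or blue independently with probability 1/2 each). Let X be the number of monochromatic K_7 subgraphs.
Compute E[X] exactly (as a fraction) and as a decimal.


Let X = Σ_S X_S over the C(44, 7) = 38320568 subsets S of size 7, where X_S = 1 if the K_7 on S is monochromatic.
For a fixed S, the K_7 on S has C(7, 2) = 21 edges. P[all 21 edges red] = (1/2)^21, and likewise for blue, so P[monochromatic] = 2·(1/2)^21 = 2^{1 − 21} = 1/1048576.
Summing: E[X] = C(44, 7) · 2^{1 − 21} = 38320568 · 1/1048576 = 4790071/131072.
Numerically: E[X] ≈ 36.54534.

E[X] = C(44,7)·2^(1−C(7,2)) = 4790071/131072 ≈ 36.54534.


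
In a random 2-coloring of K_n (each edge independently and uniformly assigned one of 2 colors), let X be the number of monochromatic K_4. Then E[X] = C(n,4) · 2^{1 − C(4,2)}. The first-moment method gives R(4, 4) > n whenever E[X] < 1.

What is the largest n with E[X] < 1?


We need C(n, 4) · 2^{1 − 6} < 1, i.e. C(n, 4) < 2^{6 − 1} = 32.
Check values of n near the boundary:
  n = 4: C(4, 4) = 1; 1 < 32? YES
  n = 5: C(5, 4) = 5; 5 < 32? YES
  n = 6: C(6, 4) = 15; 15 < 32? YES
  n = 7: C(7, 4) = 35; 35 < 32? NO
  n = 8: C(8, 4) = 70; 70 < 32? NO
  n = 9: C(9, 4) = 126; 126 < 32? NO
The largest n with C(n, 4) < 32 is n = 6 (where E[X] = 15/32 ≈ 0.468750). Hence R(4, 4) > 6, i.e. R(4, 4) ≥ 7.

Largest n = 6; hence R(4, 4) > 6.


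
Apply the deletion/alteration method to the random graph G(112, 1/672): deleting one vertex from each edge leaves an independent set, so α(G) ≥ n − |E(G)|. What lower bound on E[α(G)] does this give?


E[|E(G)|] = C(112, 2)·p = 6216 · (1/672) = 37/4.
E[α(G)] ≥ n − E[|E(G)|] = 112 − 37/4 = 411/4.
Numerically: ≈ 102.750.
(This is only a lower bound; the true E[α(G)] may be larger.)

E[α(G)] ≥ 411/4 ≈ 102.750.


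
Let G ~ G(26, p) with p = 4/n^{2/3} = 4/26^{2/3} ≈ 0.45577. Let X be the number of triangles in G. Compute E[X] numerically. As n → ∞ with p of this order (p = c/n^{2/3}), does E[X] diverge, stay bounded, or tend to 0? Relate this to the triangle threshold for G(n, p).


Number of potential triangles: C(26, 3) = 2600.
Each occurs with probability p³ ≈ (0.45577)³ ≈ 9.4674556e-02.
By linearity: E[X] = C(26, 3)·p³ ≈ 2600 · 9.4674556e-02 ≈ 246.15385.
Since α = 2/3 < 1, p = c/n^{2/3} ≫ 1/n is above the triangle threshold p ~ 1/n. Asymptotically E[X] ~ (c³/6)·n^{3(1−α)} = (4³/6)·n^{1} → ∞; triangles are abundant w.h.p.

E[X] ≈ 246.15385; in regime p = Θ(1/n^{2/3}) E[X] diverges (above the triangle threshold p ~ 1/n).


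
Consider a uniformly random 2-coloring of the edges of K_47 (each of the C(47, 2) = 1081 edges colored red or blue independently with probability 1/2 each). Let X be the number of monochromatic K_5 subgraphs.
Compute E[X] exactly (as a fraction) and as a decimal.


Let X = Σ_S X_S over the C(47, 5) = 1533939 subsets S of size 5, where X_S = 1 if the K_5 on S is monochromatic.
For a fixed S, the K_5 on S has C(5, 2) = 10 edges. P[all 10 edges red] = (1/2)^10, and likewise for blue, so P[monochromatic] = 2·(1/2)^10 = 2^{1 − 10} = 1/512.
By linearity: E[X] = C(47, 5) · 2^{1 − 10} = 1533939 · 1/512 = 1533939/512.
Numerically: E[X] ≈ 2995.97461.

E[X] = C(47,5)·2^(1−C(5,2)) = 1533939/512 ≈ 2995.97461.


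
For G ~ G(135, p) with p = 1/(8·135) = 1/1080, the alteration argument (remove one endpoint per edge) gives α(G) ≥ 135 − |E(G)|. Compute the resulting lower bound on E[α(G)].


E[|E(G)|] = C(135, 2)·p = 9045 · (1/1080) = 67/8.
E[α(G)] ≥ n − E[|E(G)|] = 135 − 67/8 = 1013/8.
Numerically: ≈ 126.625.
(This is only a lower bound; the true E[α(G)] may be larger.)

E[α(G)] ≥ 1013/8 ≈ 126.625.


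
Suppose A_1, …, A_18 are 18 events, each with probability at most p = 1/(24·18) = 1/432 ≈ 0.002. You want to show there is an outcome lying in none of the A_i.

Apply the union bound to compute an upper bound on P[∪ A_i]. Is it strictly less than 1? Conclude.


Union bound: P[∪_{i=1}^{18} A_i] ≤ Σ_i P[A_i] ≤ 18·p = 18·(1/432) = 1/24.
Numerically: 1/24 ≈ 0.042.
Is 1/24 < 1? YES.
Since P[∪ A_i] ≤ 1/24 < 1, the complement has P[∩ A_i^c] ≥ 1 − 1/24 = 23/24 > 0, so some outcome avoids every A_i.

18·p = 1/24 ≈ 0.042; existence CERTIFIED by the union bound.


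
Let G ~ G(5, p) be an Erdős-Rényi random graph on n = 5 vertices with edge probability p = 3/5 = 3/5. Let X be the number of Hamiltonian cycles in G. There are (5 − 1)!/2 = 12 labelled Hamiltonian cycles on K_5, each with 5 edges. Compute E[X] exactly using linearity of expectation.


K_5 has (5 − 1)!/2 = 12 labelled Hamiltonian cycles.
For each such Hamiltonian cycle H, let X_H = 1 if all 5 edges of H are present in G. Then P[X_H = 1] = p^{5} = (3/5)^{5} = 243/3125.
By linearity: E[X] = Σ_H E[X_H] = 12 · p^{5} = 12 · 243/3125 = 2916/3125.
Numerically: E[X] ≈ 0.9331.

E[X] = 12 · (3/5)^{5} = 2916/3125 ≈ 0.9331.


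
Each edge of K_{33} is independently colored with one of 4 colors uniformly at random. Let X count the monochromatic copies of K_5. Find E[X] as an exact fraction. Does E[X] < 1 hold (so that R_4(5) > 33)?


E[X] = C(33, 5) · 4^{1 − 10} = 237336 · 4^{−9} = 237336/262144.
As a reduced fraction: E[X] = 29667/32768 ≈ 0.9054.
Is E[X] < 1? YES.
Since E[X] < 1, there exists a 4-coloring of K_{33} with no monochromatic K_5; hence R_4(5) > 33.

E[X] = 29667/32768 ≈ 0.9054; E[X] < 1, so R_4(5) > 33.


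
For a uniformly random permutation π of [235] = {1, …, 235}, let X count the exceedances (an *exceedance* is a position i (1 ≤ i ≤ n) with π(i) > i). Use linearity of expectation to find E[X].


Write X = Σ_{i=1}^{235} X_i, where X_i = 1_{π(i) > i}.
For each fixed i, π(i) is uniform over {1, …, 235} (marginal of a uniform permutation), so P[π(i) > i] = (n − i)/n. Summing: Σ_{i=1}^{235} (n − i)/n = (0 + 1 + … + 234)/235 = 235(235 − 1)/(2·235) = (235 − 1)/2.
Hence E[X] = Σ_{i=1}^{235} (235 − i)/235 = 117 ≈ 117.0000.

E[X] = 117 = 117.0000.


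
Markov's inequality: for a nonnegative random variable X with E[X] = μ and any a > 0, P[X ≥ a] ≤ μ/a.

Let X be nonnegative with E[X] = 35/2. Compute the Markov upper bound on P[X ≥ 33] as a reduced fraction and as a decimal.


μ = E[X] = 35/2, a = 33.
Markov: P[X ≥ 33] ≤ μ/a = (35/2)/33 = 35/66.
Numerically: ≈ 0.5303.
(Since a = 33 > μ = 17.5000, the bound 35/66 is < 1 and informative.)

P[X ≥ 33] ≤ 35/66 ≈ 0.5303.


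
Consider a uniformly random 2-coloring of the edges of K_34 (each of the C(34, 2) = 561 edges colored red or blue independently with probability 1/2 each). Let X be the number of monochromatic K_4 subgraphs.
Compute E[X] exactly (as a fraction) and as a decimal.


Let X = Σ_S X_S over the C(34, 4) = 46376 subsets S of size 4, where X_S = 1 if the K_4 on S is monochromatic.
For a fixed S, the K_4 on S has C(4, 2) = 6 edges. P[all 6 edges red] = (1/2)^6, and likewise for blue, so P[monochromatic] = 2·(1/2)^6 = 2^{1 − 6} = 1/32.
By linearity of expectation: E[X] = C(34, 4) · 2^{1 − 6} = 46376 · 1/32 = 5797/4.
Numerically: E[X] ≈ 1449.25000.

E[X] = C(34,4)·2^(1−C(4,2)) = 5797/4 ≈ 1449.25000.


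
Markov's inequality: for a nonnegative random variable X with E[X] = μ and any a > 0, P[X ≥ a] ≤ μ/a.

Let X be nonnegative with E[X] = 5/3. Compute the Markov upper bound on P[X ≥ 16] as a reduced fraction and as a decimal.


μ = E[X] = 5/3, a = 16.
Markov: P[X ≥ 16] ≤ μ/a = (5/3)/16 = 5/48.
Numerically: ≈ 0.10417.
(Since a = 16 > μ = 1.66667, the bound 5/48 is < 1 and informative.)

P[X ≥ 16] ≤ 5/48 ≈ 0.10417.


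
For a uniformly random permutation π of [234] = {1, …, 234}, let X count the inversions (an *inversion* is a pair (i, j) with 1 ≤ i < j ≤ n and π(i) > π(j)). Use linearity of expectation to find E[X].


Write X = Σ X_I over the C(234, 2) = 27261 pairs i < j, with X_I the indicator of one inversion.
There are 27261 indicators.
For each fixed pair i < j, the values π(i) and π(j) are two distinct elements of {1, …, 234} in uniformly random order; by symmetry P[π(i) > π(j)] = 1/2.
By linearity: E[X] = 27261 · (1/2) = C(234, 2) · (1/2) = 27261/2 = 27261/2 ≈ 13630.500000.

E[X] = 27261/2 = 13630.500000.


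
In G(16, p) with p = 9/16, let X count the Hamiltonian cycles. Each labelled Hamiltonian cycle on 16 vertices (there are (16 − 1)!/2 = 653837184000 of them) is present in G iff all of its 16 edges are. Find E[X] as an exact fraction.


K_16 has (16 − 1)!/2 = 653837184000 labelled Hamiltonian cycles.
For each such Hamiltonian cycle H, let X_H = 1 if all 16 edges of H are present in G. Then P[X_H = 1] = p^{16} = (9/16)^{16} = 1853020188851841/18446744073709551616.
By linearity: E[X] = Σ_H E[X_H] = 653837184000 · p^{16} = 653837184000 · 1853020188851841/18446744073709551616 = 1183177248216831945952875/18014398509481984.
Numerically: E[X] ≈ 6.568e+07.

E[X] = 653837184000 · (9/16)^{16} = 1183177248216831945952875/18014398509481984 ≈ 6.568e+07.


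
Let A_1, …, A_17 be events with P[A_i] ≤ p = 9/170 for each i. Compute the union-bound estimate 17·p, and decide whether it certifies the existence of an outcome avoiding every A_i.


Union bound: P[∪_{i=1}^{17} A_i] ≤ Σ_i P[A_i] ≤ 17·p = 17·(9/170) = 9/10.
Numerically: 9/10 ≈ 0.900.
Is 9/10 < 1? YES.
Since P[∪ A_i] ≤ 9/10 < 1, the complement has P[∩ A_i^c] ≥ 1 − 9/10 = 1/10 > 0, so some outcome avoids every A_i.

17·p = 9/10 ≈ 0.900; existence CERTIFIED by the union bound.


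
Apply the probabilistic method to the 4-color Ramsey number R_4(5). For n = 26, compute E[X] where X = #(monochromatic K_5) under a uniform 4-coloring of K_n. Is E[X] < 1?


E[X] = C(26, 5) · 4^{1 − 10} = 65780 · 4^{−9} = 65780/262144.
As a reduced fraction: E[X] = 16445/65536 ≈ 0.25093.
Is E[X] < 1? YES.
Since E[X] < 1, there exists a 4-coloring of K_{26} with no monochromatic K_5; hence R_4(5) > 26.

E[X] = 16445/65536 ≈ 0.25093; E[X] < 1, so R_4(5) > 26.


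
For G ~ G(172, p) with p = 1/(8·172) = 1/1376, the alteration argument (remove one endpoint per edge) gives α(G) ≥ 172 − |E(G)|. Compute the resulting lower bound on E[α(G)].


E[|E(G)|] = C(172, 2)·p = 14706 · (1/1376) = 171/16.
E[α(G)] ≥ n − E[|E(G)|] = 172 − 171/16 = 2581/16.
Numerically: ≈ 161.3125.
(This is only a lower bound; the true E[α(G)] may be larger.)

E[α(G)] ≥ 2581/16 ≈ 161.3125.


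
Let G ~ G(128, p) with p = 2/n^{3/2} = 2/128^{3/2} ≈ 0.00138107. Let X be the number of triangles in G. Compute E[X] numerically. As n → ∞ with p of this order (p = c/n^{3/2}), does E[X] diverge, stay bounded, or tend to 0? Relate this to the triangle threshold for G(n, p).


Number of potential triangles: C(128, 3) = 341376.
Each occurs with probability p³ ≈ (0.00138107)³ ≈ 2.63417803e-09.
By linearity: E[X] = C(128, 3)·p³ ≈ 341376 · 2.63417803e-09 ≈ 0.000899.
Since α = 3/2 > 1, p = c/n^{3/2} = o(1/n) is below the triangle threshold p ~ 1/n. Asymptotically E[X] ~ (c³/6)·n^{3(1−α)} = (2³/6)·n^{-1.5} → 0, so by Markov's inequality G has no triangles w.h.p.

E[X] ≈ 0.000899; in regime p = Θ(1/n^{3/2}) E[X] tends to 0 (below the triangle threshold p ~ 1/n).


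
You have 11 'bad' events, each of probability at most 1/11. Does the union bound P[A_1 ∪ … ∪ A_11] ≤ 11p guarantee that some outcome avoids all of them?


Union bound: P[∪_{i=1}^{11} A_i] ≤ Σ_i P[A_i] ≤ 11·p = 11·(1/11) = 1.
Numerically: 1 ≈ 1.000.
Is 1 < 1? NO.
Since the bound 1 is ≥ 1, the union bound is uninformative here; it does NOT by itself certify existence.

11·p = 1 ≈ 1.000; existence NOT certified by the union bound.


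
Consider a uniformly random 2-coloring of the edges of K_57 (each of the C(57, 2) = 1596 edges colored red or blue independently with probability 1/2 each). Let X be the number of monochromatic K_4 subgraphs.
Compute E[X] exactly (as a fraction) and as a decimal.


Let X = Σ_S X_S over the C(57, 4) = 395010 subsets S of size 4, where X_S = 1 if the K_4 on S is monochromatic.
For a fixed S, the K_4 on S has C(4, 2) = 6 edges. P[all 6 edges red] = (1/2)^6, and likewise for blue, so P[monochromatic] = 2·(1/2)^6 = 2^{1 − 6} = 1/32.
By linearity: E[X] = C(57, 4) · 2^{1 − 6} = 395010 · 1/32 = 197505/16.
Numerically: E[X] ≈ 12344.06250.

E[X] = C(57,4)·2^(1−C(4,2)) = 197505/16 ≈ 12344.06250.


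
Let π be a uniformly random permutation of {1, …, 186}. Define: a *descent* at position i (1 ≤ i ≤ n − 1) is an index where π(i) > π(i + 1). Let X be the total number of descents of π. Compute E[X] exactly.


Write X = Σ X_I over i = 1, …, 185, with X_I the indicator of one descent.
There are 185 indicators.
For each fixed i, the pair (π(i), π(i+1)) is a uniformly random ordered pair of distinct values from {1, …, 186}; by symmetry P[π(i) > π(i+1)] = 1/2.
By linearity: E[X] = 185 · (1/2) = (186 − 1) · (1/2) = 185/2 ≈ 92.500000.

E[X] = 185/2 = 92.500000.


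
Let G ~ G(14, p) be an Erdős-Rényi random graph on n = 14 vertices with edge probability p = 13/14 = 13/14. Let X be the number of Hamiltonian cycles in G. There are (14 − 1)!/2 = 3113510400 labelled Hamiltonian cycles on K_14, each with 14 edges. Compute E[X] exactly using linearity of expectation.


K_14 has (14 − 1)!/2 = 3113510400 labelled Hamiltonian cycles.
For each such Hamiltonian cycle H, let X_H = 1 if all 14 edges of H are present in G. Then P[X_H = 1] = p^{14} = (13/14)^{14} = 3937376385699289/11112006825558016.
By linearity of expectation: E[X] = Σ_H E[X_H] = 3113510400 · p^{14} = 3113510400 · 3937376385699289/11112006825558016 = 3420497300666614836525/3100448333024.
Numerically: E[X] ≈ 1.103e+09.

E[X] = 3113510400 · (13/14)^{14} = 3420497300666614836525/3100448333024 ≈ 1.103e+09.


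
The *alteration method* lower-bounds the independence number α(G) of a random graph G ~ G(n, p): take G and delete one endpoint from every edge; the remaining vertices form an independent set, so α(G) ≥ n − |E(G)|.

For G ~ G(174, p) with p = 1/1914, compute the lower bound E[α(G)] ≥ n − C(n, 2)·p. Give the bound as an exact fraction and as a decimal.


E[|E(G)|] = C(174, 2)·p = 15051 · (1/1914) = 173/22.
E[α(G)] ≥ n − E[|E(G)|] = 174 − 173/22 = 3655/22.
Numerically: ≈ 166.136364.
(This is only a lower bound; the true E[α(G)] may be larger.)

E[α(G)] ≥ 3655/22 ≈ 166.136364.


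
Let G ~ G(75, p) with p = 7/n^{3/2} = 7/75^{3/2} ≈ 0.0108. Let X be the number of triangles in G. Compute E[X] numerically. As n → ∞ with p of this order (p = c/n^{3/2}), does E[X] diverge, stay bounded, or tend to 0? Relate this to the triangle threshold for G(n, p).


Number of potential triangles: C(75, 3) = 67525.
Each occurs with probability p³ ≈ (0.0108)³ ≈ 1.25175e-06.
By linearity: E[X] = C(75, 3)·p³ ≈ 67525 · 1.25175e-06 ≈ 0.085.
Since α = 3/2 > 1, p = c/n^{3/2} = o(1/n) is below the triangle threshold p ~ 1/n. Asymptotically E[X] ~ (c³/6)·n^{3(1−α)} = (7³/6)·n^{-1.5} → 0, so by Markov's inequality G has no triangles w.h.p.

E[X] ≈ 0.085; in regime p = Θ(1/n^{3/2}) E[X] tends to 0 (below the triangle threshold p ~ 1/n).


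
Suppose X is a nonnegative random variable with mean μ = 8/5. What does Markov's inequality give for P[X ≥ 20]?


μ = E[X] = 8/5, a = 20.
Markov: P[X ≥ 20] ≤ μ/a = (8/5)/20 = 2/25.
Numerically: ≈ 0.080000.
(Since a = 20 > μ = 1.600000, the bound 2/25 is < 1 and informative.)

P[X ≥ 20] ≤ 2/25 ≈ 0.080000.


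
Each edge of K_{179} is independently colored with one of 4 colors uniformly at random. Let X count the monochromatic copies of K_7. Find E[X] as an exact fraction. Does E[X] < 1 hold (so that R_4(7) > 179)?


E[X] = C(179, 7) · 4^{1 − 21} = 1037437234460 · 4^{−20} = 1037437234460/1099511627776.
As a reduced fraction: E[X] = 259359308615/274877906944 ≈ 0.943544.
Is E[X] < 1? YES.
Since E[X] < 1, there exists a 4-coloring of K_{179} with no monochromatic K_7; hence R_4(7) > 179.

E[X] = 259359308615/274877906944 ≈ 0.943544; E[X] < 1, so R_4(7) > 179.


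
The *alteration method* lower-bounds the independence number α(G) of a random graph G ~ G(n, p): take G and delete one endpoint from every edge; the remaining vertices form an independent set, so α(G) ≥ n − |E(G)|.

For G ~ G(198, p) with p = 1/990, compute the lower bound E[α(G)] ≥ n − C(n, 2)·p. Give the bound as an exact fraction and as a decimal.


E[|E(G)|] = C(198, 2)·p = 19503 · (1/990) = 197/10.
E[α(G)] ≥ n − E[|E(G)|] = 198 − 197/10 = 1783/10.
Numerically: ≈ 178.300.
(This is only a lower bound; the true E[α(G)] may be larger.)

E[α(G)] ≥ 1783/10 ≈ 178.300.


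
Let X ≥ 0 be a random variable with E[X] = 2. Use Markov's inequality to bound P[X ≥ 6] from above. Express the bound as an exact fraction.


μ = E[X] = 2, a = 6.
Markov: P[X ≥ 6] ≤ μ/a = (2)/6 = 1/3.
Numerically: ≈ 0.33333.
(Since a = 6 > μ = 2.00000, the bound 1/3 is < 1 and informative.)

P[X ≥ 6] ≤ 1/3 ≈ 0.33333.


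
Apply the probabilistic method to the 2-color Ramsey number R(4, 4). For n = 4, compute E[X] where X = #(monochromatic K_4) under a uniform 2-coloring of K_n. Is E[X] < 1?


E[X] = C(4, 4) · 2^{1 − 6} = 1 · 2^{−5} = 1/32.
As a reduced fraction: E[X] = 1/32 ≈ 0.031.
Is E[X] < 1? YES.
Since E[X] < 1, there exists a 2-coloring of K_{4} with no monochromatic K_4; hence R(4, 4) > 4.

E[X] = 1/32 ≈ 0.031; E[X] < 1, so R(4, 4) > 4.


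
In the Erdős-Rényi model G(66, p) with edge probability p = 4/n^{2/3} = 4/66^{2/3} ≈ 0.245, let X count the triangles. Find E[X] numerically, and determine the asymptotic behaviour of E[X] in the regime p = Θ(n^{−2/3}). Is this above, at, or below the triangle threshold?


Number of potential triangles: C(66, 3) = 45760.
Each occurs with probability p³ ≈ (0.245)³ ≈ 1.46924e-02.
By linearity: E[X] = C(66, 3)·p³ ≈ 45760 · 1.46924e-02 ≈ 672.323.
Since α = 2/3 < 1, p = c/n^{2/3} ≫ 1/n is above the triangle threshold p ~ 1/n. Asymptotically E[X] ~ (c³/6)·n^{3(1−α)} = (4³/6)·n^{1} → ∞; triangles are abundant w.h.p.

E[X] ≈ 672.323; in regime p = Θ(1/n^{2/3}) E[X] diverges (above the triangle threshold p ~ 1/n).


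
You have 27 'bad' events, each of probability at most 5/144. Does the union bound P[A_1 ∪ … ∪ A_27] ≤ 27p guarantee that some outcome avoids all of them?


Union bound: P[∪_{i=1}^{27} A_i] ≤ Σ_i P[A_i] ≤ 27·p = 27·(5/144) = 15/16.
Numerically: 15/16 ≈ 0.9375.
Is 15/16 < 1? YES.
Since P[∪ A_i] ≤ 15/16 < 1, the complement has P[∩ A_i^c] ≥ 1 − 15/16 = 1/16 > 0, so some outcome avoids every A_i.

27·p = 15/16 ≈ 0.9375; existence CERTIFIED by the union bound.


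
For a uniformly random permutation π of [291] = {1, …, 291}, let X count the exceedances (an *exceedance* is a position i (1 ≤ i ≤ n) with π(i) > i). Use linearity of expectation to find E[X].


Write X = Σ_{i=1}^{291} X_i, where X_i = 1_{π(i) > i}.
For each fixed i, π(i) is uniform over {1, …, 291} (marginal of a uniform permutation), so P[π(i) > i] = (n − i)/n. Summing: Σ_{i=1}^{291} (n − i)/n = (0 + 1 + … + 290)/291 = 291(291 − 1)/(2·291) = (291 − 1)/2.
Hence E[X] = Σ_{i=1}^{291} (291 − i)/291 = 145 ≈ 145.000.

E[X] = 145 = 145.000.


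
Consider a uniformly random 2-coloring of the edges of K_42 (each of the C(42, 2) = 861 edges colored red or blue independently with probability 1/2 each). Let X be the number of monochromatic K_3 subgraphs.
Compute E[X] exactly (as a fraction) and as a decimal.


Let X = Σ_S X_S over the C(42, 3) = 11480 subsets S of size 3, where X_S = 1 if the K_3 on S is monochromatic.
For a fixed S, the K_3 on S has C(3, 2) = 3 edges. P[all 3 edges red] = (1/2)^3, and likewise for blue, so P[monochromatic] = 2·(1/2)^3 = 2^{1 − 3} = 1/4.
By linearity: E[X] = C(42, 3) · 2^{1 − 3} = 11480 · 1/4 = 2870.
Numerically: E[X] ≈ 2870.000.

E[X] = C(42,3)·2^(1−C(3,2)) = 2870 ≈ 2870.000.


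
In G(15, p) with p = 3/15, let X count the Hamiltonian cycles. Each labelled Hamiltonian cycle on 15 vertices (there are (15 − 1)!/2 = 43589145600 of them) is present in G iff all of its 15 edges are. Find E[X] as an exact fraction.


K_15 has (15 − 1)!/2 = 43589145600 labelled Hamiltonian cycles.
For each such Hamiltonian cycle H, let X_H = 1 if all 15 edges of H are present in G. Then P[X_H = 1] = p^{15} = (1/5)^{15} = 1/30517578125.
By linearity of expectation: E[X] = Σ_H E[X_H] = 43589145600 · p^{15} = 43589145600 · 1/30517578125 = 1743565824/1220703125.
Numerically: E[X] ≈ 1.428.

E[X] = 43589145600 · (1/5)^{15} = 1743565824/1220703125 ≈ 1.428.


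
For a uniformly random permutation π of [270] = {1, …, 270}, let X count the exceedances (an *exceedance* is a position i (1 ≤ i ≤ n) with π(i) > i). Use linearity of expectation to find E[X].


Write X = Σ_{i=1}^{270} X_i, where X_i = 1_{π(i) > i}.
For each fixed i, π(i) is uniform over {1, …, 270} (marginal of a uniform permutation), so P[π(i) > i] = (n − i)/n. Summing: Σ_{i=1}^{270} (n − i)/n = (0 + 1 + … + 269)/270 = 270(270 − 1)/(2·270) = (270 − 1)/2.
Hence E[X] = Σ_{i=1}^{270} (270 − i)/270 = 269/2 ≈ 134.5000.

E[X] = 269/2 = 134.5000.


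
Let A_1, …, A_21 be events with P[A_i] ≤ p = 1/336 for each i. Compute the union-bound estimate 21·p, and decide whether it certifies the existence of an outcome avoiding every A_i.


Union bound: P[∪_{i=1}^{21} A_i] ≤ Σ_i P[A_i] ≤ 21·p = 21·(1/336) = 1/16.
Numerically: 1/16 ≈ 0.062.
Is 1/16 < 1? YES.
Since P[∪ A_i] ≤ 1/16 < 1, the complement has P[∩ A_i^c] ≥ 1 − 1/16 = 15/16 > 0, so some outcome avoids every A_i.

21·p = 1/16 ≈ 0.062; existence CERTIFIED by the union bound.


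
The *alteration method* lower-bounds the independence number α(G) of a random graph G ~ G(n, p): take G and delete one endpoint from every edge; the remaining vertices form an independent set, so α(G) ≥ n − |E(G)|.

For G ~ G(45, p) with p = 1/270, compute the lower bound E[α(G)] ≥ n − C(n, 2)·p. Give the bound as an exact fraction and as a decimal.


E[|E(G)|] = C(45, 2)·p = 990 · (1/270) = 11/3.
E[α(G)] ≥ n − E[|E(G)|] = 45 − 11/3 = 124/3.
Numerically: ≈ 41.3333.
(This is only a lower bound; the true E[α(G)] may be larger.)

E[α(G)] ≥ 124/3 ≈ 41.3333.


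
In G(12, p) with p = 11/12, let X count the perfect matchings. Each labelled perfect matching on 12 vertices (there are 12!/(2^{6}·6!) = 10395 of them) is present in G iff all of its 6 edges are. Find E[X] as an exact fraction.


K_12 has 12!/(2^{6}·6!) = 10395 labelled perfect matchings.
For each such perfect matching H, let X_H = 1 if all 6 edges of H are present in G. Then P[X_H = 1] = p^{6} = (11/12)^{6} = 1771561/2985984.
Summing the indicators: E[X] = Σ_H E[X_H] = 10395 · p^{6} = 10395 · 1771561/2985984 = 682050985/110592.
Numerically: E[X] ≈ 6167.27.

E[X] = 10395 · (11/12)^{6} = 682050985/110592 ≈ 6167.27.


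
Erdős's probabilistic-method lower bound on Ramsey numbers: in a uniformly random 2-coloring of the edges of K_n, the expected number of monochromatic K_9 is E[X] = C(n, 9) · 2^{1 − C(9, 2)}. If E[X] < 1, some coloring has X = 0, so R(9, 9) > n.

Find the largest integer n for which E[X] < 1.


We need C(n, 9) · 2^{1 − 36} < 1, i.e. C(n, 9) < 2^{36 − 1} = 34359738368.
Check values of n near the boundary:
  n = 62: C(62, 9) = 20286591270; 20286591270 < 34359738368? YES
  n = 63: C(63, 9) = 23667689815; 23667689815 < 34359738368? YES
  n = 64: C(64, 9) = 27540584512; 27540584512 < 34359738368? YES
  n = 65: C(65, 9) = 31966749880; 31966749880 < 34359738368? YES
  n = 66: C(66, 9) = 37014131440; 37014131440 < 34359738368? NO
  n = 67: C(67, 9) = 42757703560; 42757703560 < 34359738368? NO
  n = 68: C(68, 9) = 49280065120; 49280065120 < 34359738368? NO
The largest n with C(n, 9) < 34359738368 is n = 65 (where E[X] = 3995843735/4294967296 ≈ 0.9303549). Hence R(9, 9) > 65, i.e. R(9, 9) ≥ 66.

Largest n = 65; hence R(9, 9) > 65.


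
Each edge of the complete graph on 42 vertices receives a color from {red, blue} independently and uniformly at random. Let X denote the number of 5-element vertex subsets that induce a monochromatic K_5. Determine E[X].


Let X = Σ_S X_S over the C(42, 5) = 850668 subsets S of size 5, where X_S = 1 if the K_5 on S is monochromatic.
For a fixed S, the K_5 on S has C(5, 2) = 10 edges. P[all 10 edges red] = (1/2)^10, and likewise for blue, so P[monochromatic] = 2·(1/2)^10 = 2^{1 − 10} = 1/512.
Summing: E[X] = C(42, 5) · 2^{1 − 10} = 850668 · 1/512 = 212667/128.
Numerically: E[X] ≈ 1661.460938.

E[X] = C(42,5)·2^(1−C(5,2)) = 212667/128 ≈ 1661.460938.


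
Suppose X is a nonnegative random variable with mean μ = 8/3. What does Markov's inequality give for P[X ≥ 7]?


μ = E[X] = 8/3, a = 7.
Markov: P[X ≥ 7] ≤ μ/a = (8/3)/7 = 8/21.
Numerically: ≈ 0.3810.
(Since a = 7 > μ = 2.6667, the bound 8/21 is < 1 and informative.)

P[X ≥ 7] ≤ 8/21 ≈ 0.3810.


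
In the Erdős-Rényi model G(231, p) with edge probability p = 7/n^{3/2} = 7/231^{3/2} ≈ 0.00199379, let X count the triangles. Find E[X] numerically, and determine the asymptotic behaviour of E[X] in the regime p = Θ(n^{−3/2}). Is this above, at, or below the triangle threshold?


Number of potential triangles: C(231, 3) = 2027795.
Each occurs with probability p³ ≈ (0.00199379)³ ≈ 7.92574710e-09.
By linearity: E[X] = C(231, 3)·p³ ≈ 2027795 · 7.92574710e-09 ≈ 0.016072.
Since α = 3/2 > 1, p = c/n^{3/2} = o(1/n) is below the triangle threshold p ~ 1/n. Asymptotically E[X] ~ (c³/6)·n^{3(1−α)} = (7³/6)·n^{-1.5} → 0, so by Markov's inequality G has no triangles w.h.p.

E[X] ≈ 0.016072; in regime p = Θ(1/n^{3/2}) E[X] tends to 0 (below the triangle threshold p ~ 1/n).


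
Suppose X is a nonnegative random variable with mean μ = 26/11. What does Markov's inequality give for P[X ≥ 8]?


μ = E[X] = 26/11, a = 8.
Markov: P[X ≥ 8] ≤ μ/a = (26/11)/8 = 13/44.
Numerically: ≈ 0.2955.
(Since a = 8 > μ = 2.3636, the bound 13/44 is < 1 and informative.)

P[X ≥ 8] ≤ 13/44 ≈ 0.2955.


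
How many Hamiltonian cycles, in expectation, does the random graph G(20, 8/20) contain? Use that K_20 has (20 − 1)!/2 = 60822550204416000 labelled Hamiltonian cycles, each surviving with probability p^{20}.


K_20 has (20 − 1)!/2 = 60822550204416000 labelled Hamiltonian cycles.
For each such Hamiltonian cycle H, let X_H = 1 if all 20 edges of H are present in G. Then P[X_H = 1] = p^{20} = (2/5)^{20} = 1048576/95367431640625.
Summing the indicators: E[X] = Σ_H E[X_H] = 60822550204416000 · p^{20} = 60822550204416000 · 1048576/95367431640625 = 510216531225165692928/762939453125.
Numerically: E[X] ≈ 6.69e+08.

E[X] = 60822550204416000 · (2/5)^{20} = 510216531225165692928/762939453125 ≈ 6.69e+08.


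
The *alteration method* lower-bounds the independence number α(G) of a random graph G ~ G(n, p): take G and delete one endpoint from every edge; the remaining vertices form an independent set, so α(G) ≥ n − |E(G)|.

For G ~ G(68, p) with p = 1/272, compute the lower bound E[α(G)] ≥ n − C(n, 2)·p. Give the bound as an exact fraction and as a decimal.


E[|E(G)|] = C(68, 2)·p = 2278 · (1/272) = 67/8.
E[α(G)] ≥ n − E[|E(G)|] = 68 − 67/8 = 477/8.
Numerically: ≈ 59.6250.
(This is only a lower bound; the true E[α(G)] may be larger.)

E[α(G)] ≥ 477/8 ≈ 59.6250.


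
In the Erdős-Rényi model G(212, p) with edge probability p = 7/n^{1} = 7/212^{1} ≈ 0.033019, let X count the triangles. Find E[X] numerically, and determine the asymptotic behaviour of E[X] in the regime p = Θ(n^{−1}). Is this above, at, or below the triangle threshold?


Number of potential triangles: C(212, 3) = 1565620.
Each occurs with probability p³ ≈ (0.033019)³ ≈ 3.5998677e-05.
By linearity: E[X] = C(212, 3)·p³ ≈ 1565620 · 3.5998677e-05 ≈ 56.36025.
Here α = 1, so p = 7/n is exactly at the triangle threshold p ~ 1/n. Asymptotically E[X] → c³/6 = 7³/6 = 343/6 ≈ 57.16667, a bounded constant. In this regime the triangle count is asymptotically Poisson(c³/6).

E[X] ≈ 56.36025; in regime p = Θ(1/n^{1}) E[X] stays bounded (at the triangle threshold p ~ 1/n).


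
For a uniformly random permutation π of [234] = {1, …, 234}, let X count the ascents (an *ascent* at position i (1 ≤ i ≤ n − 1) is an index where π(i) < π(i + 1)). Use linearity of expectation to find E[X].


Write X = Σ X_I over i = 1, …, 233, with X_I the indicator of one ascent.
There are 233 indicators.
For each fixed i, the pair (π(i), π(i+1)) is a uniformly random ordered pair of distinct values from {1, …, 234}; by symmetry P[π(i) < π(i+1)] = 1/2.
By linearity: E[X] = 233 · (1/2) = (234 − 1) · (1/2) = 233/2 ≈ 116.500000.

E[X] = 233/2 = 116.500000.
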